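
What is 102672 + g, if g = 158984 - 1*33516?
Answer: 228140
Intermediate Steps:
g = 125468 (g = 158984 - 33516 = 125468)
102672 + g = 102672 + 125468 = 228140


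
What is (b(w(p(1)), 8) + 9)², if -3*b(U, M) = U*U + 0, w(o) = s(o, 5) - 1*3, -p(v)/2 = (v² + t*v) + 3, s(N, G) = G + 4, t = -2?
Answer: 9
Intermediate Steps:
s(N, G) = 4 + G
p(v) = -6 - 2*v² + 4*v (p(v) = -2*((v² - 2*v) + 3) = -2*(3 + v² - 2*v) = -6 - 2*v² + 4*v)
w(o) = 6 (w(o) = (4 + 5) - 1*3 = 9 - 3 = 6)
b(U, M) = -U²/3 (b(U, M) = -(U*U + 0)/3 = -(U² + 0)/3 = -U²/3)
(b(w(p(1)), 8) + 9)² = (-⅓*6² + 9)² = (-⅓*36 + 9)² = (-12 + 9)² = (-3)² = 9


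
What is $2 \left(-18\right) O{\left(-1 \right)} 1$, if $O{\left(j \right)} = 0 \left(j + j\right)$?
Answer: $0$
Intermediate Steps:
$O{\left(j \right)} = 0$ ($O{\left(j \right)} = 0 \cdot 2 j = 0$)
$2 \left(-18\right) O{\left(-1 \right)} 1 = 2 \left(-18\right) 0 \cdot 1 = \left(-36\right) 0 \cdot 1 = 0 \cdot 1 = 0$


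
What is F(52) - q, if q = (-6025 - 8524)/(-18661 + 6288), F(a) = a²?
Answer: 33442043/12373 ≈ 2702.8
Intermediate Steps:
q = 14549/12373 (q = -14549/(-12373) = -14549*(-1/12373) = 14549/12373 ≈ 1.1759)
F(52) - q = 52² - 1*14549/12373 = 2704 - 14549/12373 = 33442043/12373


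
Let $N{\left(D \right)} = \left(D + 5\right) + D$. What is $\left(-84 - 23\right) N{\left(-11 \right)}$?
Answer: $1819$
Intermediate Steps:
$N{\left(D \right)} = 5 + 2 D$ ($N{\left(D \right)} = \left(5 + D\right) + D = 5 + 2 D$)
$\left(-84 - 23\right) N{\left(-11 \right)} = \left(-84 - 23\right) \left(5 + 2 \left(-11\right)\right) = - 107 \left(5 - 22\right) = \left(-107\right) \left(-17\right) = 1819$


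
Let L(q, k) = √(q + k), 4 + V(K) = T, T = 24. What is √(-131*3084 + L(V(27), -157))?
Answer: √(-404004 + I*√137) ≈ 0.009 + 635.61*I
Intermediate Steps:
V(K) = 20 (V(K) = -4 + 24 = 20)
L(q, k) = √(k + q)
√(-131*3084 + L(V(27), -157)) = √(-131*3084 + √(-157 + 20)) = √(-404004 + √(-137)) = √(-404004 + I*√137)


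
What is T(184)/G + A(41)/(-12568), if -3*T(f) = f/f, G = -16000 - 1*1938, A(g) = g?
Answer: -1096903/338167176 ≈ -0.0032437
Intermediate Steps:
G = -17938 (G = -16000 - 1938 = -17938)
T(f) = -1/3 (T(f) = -f/(3*f) = -1/3*1 = -1/3)
T(184)/G + A(41)/(-12568) = -1/3/(-17938) + 41/(-12568) = -1/3*(-1/17938) + 41*(-1/12568) = 1/53814 - 41/12568 = -1096903/338167176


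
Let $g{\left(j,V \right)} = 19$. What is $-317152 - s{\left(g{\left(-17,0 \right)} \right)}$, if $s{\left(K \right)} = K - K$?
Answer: $-317152$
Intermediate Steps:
$s{\left(K \right)} = 0$
$-317152 - s{\left(g{\left(-17,0 \right)} \right)} = -317152 - 0 = -317152 + 0 = -317152$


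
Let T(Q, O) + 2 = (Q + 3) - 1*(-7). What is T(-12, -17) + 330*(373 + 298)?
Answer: 221426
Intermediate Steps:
T(Q, O) = 8 + Q (T(Q, O) = -2 + ((Q + 3) - 1*(-7)) = -2 + ((3 + Q) + 7) = -2 + (10 + Q) = 8 + Q)
T(-12, -17) + 330*(373 + 298) = (8 - 12) + 330*(373 + 298) = -4 + 330*671 = -4 + 221430 = 221426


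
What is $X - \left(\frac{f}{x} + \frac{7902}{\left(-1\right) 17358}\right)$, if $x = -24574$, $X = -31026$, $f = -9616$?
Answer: $- \frac{100259722921}{3231481} \approx -31026.0$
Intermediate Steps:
$X - \left(\frac{f}{x} + \frac{7902}{\left(-1\right) 17358}\right) = -31026 - \left(- \frac{9616}{-24574} + \frac{7902}{\left(-1\right) 17358}\right) = -31026 - \left(\left(-9616\right) \left(- \frac{1}{24574}\right) + \frac{7902}{-17358}\right) = -31026 - \left(\frac{4808}{12287} + 7902 \left(- \frac{1}{17358}\right)\right) = -31026 - \left(\frac{4808}{12287} - \frac{1317}{2893}\right) = -31026 - - \frac{206585}{3231481} = -31026 + \frac{206585}{3231481} = - \frac{100259722921}{3231481}$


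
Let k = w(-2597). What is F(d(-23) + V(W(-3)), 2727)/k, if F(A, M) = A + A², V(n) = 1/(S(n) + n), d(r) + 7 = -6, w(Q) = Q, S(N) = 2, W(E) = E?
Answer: -26/371 ≈ -0.070081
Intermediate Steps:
d(r) = -13 (d(r) = -7 - 6 = -13)
V(n) = 1/(2 + n)
k = -2597
F(d(-23) + V(W(-3)), 2727)/k = ((-13 + 1/(2 - 3))*(1 + (-13 + 1/(2 - 3))))/(-2597) = ((-13 + 1/(-1))*(1 + (-13 + 1/(-1))))*(-1/2597) = ((-13 - 1)*(1 + (-13 - 1)))*(-1/2597) = -14*(1 - 14)*(-1/2597) = -14*(-13)*(-1/2597) = 182*(-1/2597) = -26/371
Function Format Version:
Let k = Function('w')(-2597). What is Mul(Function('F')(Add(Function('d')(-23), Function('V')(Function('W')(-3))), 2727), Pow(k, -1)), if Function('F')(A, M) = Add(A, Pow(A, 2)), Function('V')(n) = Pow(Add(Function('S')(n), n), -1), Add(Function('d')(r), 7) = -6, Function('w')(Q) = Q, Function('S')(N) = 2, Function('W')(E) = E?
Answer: Rational(-26, 371) ≈ -0.070081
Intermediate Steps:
Function('d')(r) = -13 (Function('d')(r) = Add(-7, -6) = -13)
Function('V')(n) = Pow(Add(2, n), -1)
k = -2597
Mul(Function('F')(Add(Function('d')(-23), Function('V')(Function('W')(-3))), 2727), Pow(k, -1)) = Mul(Mul(Add(-13, Pow(Add(2, -3), -1)), Add(1, Add(-13, Pow(Add(2, -3), -1)))), Pow(-2597, -1)) = Mul(Mul(Add(-13, Pow(-1, -1)), Add(1, Add(-13, Pow(-1, -1)))), Rational(-1, 2597)) = Mul(Mul(Add(-13, -1), Add(1, Add(-13, -1))), Rational(-1, 2597)) = Mul(Mul(-14, Add(1, -14)), Rational(-1, 2597)) = Mul(Mul(-14, -13), Rational(-1, 2597)) = Mul(182, Rational(-1, 2597)) = Rational(-26, 371)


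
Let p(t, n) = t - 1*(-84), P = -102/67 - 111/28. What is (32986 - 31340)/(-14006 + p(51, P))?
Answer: -1646/13871 ≈ -0.11866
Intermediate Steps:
P = -10293/1876 (P = -102*1/67 - 111*1/28 = -102/67 - 111/28 = -10293/1876 ≈ -5.4867)
p(t, n) = 84 + t (p(t, n) = t + 84 = 84 + t)
(32986 - 31340)/(-14006 + p(51, P)) = (32986 - 31340)/(-14006 + (84 + 51)) = 1646/(-14006 + 135) = 1646/(-13871) = 1646*(-1/13871) = -1646/13871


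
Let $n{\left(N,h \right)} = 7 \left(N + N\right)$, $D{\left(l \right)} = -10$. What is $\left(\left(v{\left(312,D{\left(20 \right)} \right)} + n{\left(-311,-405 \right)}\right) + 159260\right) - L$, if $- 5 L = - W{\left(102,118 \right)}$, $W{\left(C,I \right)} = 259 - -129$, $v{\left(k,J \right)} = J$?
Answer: $\frac{774092}{5} \approx 1.5482 \cdot 10^{5}$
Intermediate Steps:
$W{\left(C,I \right)} = 388$ ($W{\left(C,I \right)} = 259 + 129 = 388$)
$L = \frac{388}{5}$ ($L = - \frac{\left(-1\right) 388}{5} = \left(- \frac{1}{5}\right) \left(-388\right) = \frac{388}{5} \approx 77.6$)
$n{\left(N,h \right)} = 14 N$ ($n{\left(N,h \right)} = 7 \cdot 2 N = 14 N$)
$\left(\left(v{\left(312,D{\left(20 \right)} \right)} + n{\left(-311,-405 \right)}\right) + 159260\right) - L = \left(\left(-10 + 14 \left(-311\right)\right) + 159260\right) - \frac{388}{5} = \left(\left(-10 - 4354\right) + 159260\right) - \frac{388}{5} = \left(-4364 + 159260\right) - \frac{388}{5} = 154896 - \frac{388}{5} = \frac{774092}{5}$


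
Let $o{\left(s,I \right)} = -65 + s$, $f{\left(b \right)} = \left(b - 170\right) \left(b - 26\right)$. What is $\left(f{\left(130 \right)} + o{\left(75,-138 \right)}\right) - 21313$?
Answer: $-25463$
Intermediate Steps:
$f{\left(b \right)} = \left(-170 + b\right) \left(-26 + b\right)$
$\left(f{\left(130 \right)} + o{\left(75,-138 \right)}\right) - 21313 = \left(\left(4420 + 130^{2} - 25480\right) + \left(-65 + 75\right)\right) - 21313 = \left(\left(4420 + 16900 - 25480\right) + 10\right) - 21313 = \left(-4160 + 10\right) - 21313 = -4150 - 21313 = -25463$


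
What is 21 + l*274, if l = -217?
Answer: -59437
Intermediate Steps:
21 + l*274 = 21 - 217*274 = 21 - 59458 = -59437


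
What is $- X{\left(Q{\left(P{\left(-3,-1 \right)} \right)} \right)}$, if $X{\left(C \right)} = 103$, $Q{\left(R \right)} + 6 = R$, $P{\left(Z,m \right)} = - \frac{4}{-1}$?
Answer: $-103$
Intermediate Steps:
$P{\left(Z,m \right)} = 4$ ($P{\left(Z,m \right)} = \left(-4\right) \left(-1\right) = 4$)
$Q{\left(R \right)} = -6 + R$
$- X{\left(Q{\left(P{\left(-3,-1 \right)} \right)} \right)} = \left(-1\right) 103 = -103$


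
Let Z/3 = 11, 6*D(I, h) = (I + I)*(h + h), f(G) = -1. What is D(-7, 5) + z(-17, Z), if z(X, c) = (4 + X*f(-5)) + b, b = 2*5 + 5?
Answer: 38/3 ≈ 12.667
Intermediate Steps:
D(I, h) = 2*I*h/3 (D(I, h) = ((I + I)*(h + h))/6 = ((2*I)*(2*h))/6 = (4*I*h)/6 = 2*I*h/3)
Z = 33 (Z = 3*11 = 33)
b = 15 (b = 10 + 5 = 15)
z(X, c) = 19 - X (z(X, c) = (4 + X*(-1)) + 15 = (4 - X) + 15 = 19 - X)
D(-7, 5) + z(-17, Z) = (⅔)*(-7)*5 + (19 - 1*(-17)) = -70/3 + (19 + 17) = -70/3 + 36 = 38/3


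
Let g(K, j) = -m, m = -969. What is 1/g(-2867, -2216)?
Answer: 1/969 ≈ 0.0010320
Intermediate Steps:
g(K, j) = 969 (g(K, j) = -1*(-969) = 969)
1/g(-2867, -2216) = 1/969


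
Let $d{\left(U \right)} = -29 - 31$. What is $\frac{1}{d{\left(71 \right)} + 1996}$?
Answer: $\frac{1}{1936} \approx 0.00051653$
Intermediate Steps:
$d{\left(U \right)} = -60$ ($d{\left(U \right)} = -29 - 31 = -60$)
$\frac{1}{d{\left(71 \right)} + 1996} = \frac{1}{-60 + 1996} = \frac{1}{1936}$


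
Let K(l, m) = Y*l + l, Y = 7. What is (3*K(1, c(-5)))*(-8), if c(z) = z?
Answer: -192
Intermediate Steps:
K(l, m) = 8*l (K(l, m) = 7*l + l = 8*l)
(3*K(1, c(-5)))*(-8) = (3*(8*1))*(-8) = (3*8)*(-8) = 24*(-8) = -192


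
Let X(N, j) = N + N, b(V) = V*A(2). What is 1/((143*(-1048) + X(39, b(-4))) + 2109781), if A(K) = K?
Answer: 1/1959995 ≈ 5.1021e-7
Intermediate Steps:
b(V) = 2*V (b(V) = V*2 = 2*V)
X(N, j) = 2*N
1/((143*(-1048) + X(39, b(-4))) + 2109781) = 1/((143*(-1048) + 2*39) + 2109781) = 1/((-149864 + 78) + 2109781) = 1/(-149786 + 2109781) = 1/1959995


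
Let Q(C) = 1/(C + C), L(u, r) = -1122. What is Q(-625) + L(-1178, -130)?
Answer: -1402501/1250 ≈ -1122.0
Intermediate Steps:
Q(C) = 1/(2*C)
Q(-625) + L(-1178, -130) = (1/2)/(-625) - 1122 = (1/2)*(-1/625) - 1122 = -1/1250 - 1122 = -1402501/1250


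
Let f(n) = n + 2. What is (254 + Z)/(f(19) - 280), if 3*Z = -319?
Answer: -443/777 ≈ -0.57014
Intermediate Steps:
Z = -319/3 (Z = (⅓)*(-319) = -319/3 ≈ -106.33)
f(n) = 2 + n
(254 + Z)/(f(19) - 280) = (254 - 319/3)/((2 + 19) - 280) = 443/(3*(21 - 280)) = (443/3)/(-259) = (443/3)*(-1/259) = -443/777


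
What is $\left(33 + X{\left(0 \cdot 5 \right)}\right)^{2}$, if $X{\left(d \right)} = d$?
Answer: $1089$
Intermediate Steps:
$\left(33 + X{\left(0 \cdot 5 \right)}\right)^{2} = \left(33 + 0 \cdot 5\right)^{2} = \left(33 + 0\right)^{2} = 33^{2} = 1089$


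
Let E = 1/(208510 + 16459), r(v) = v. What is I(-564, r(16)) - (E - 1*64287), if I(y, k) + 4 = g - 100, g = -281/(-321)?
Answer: 4635041705935/72215049 ≈ 64184.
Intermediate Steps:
g = 281/321 (g = -281*(-1/321) = 281/321 ≈ 0.87539)
I(y, k) = -33103/321 (I(y, k) = -4 + (281/321 - 100) = -4 - 31819/321 = -33103/321)
E = 1/224969 ≈ 4.4451e-6
I(-564, r(16)) - (E - 1*64287) = -33103/321 - (1/224969 - 1*64287) = -33103/321 - (1/224969 - 64287) = -33103/321 - 1*(-14462582102/224969) = -33103/321 + 14462582102/224969 = 4635041705935/72215049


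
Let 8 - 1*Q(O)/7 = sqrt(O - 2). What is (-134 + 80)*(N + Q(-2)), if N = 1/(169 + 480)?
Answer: -1962630/649 + 756*I ≈ -3024.1 + 756.0*I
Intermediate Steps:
N = 1/649 ≈ 0.0015408
Q(O) = 56 - 7*sqrt(-2 + O) (Q(O) = 56 - 7*sqrt(O - 2) = 56 - 7*sqrt(-2 + O))
(-134 + 80)*(N + Q(-2)) = (-134 + 80)*(1/649 + (56 - 7*sqrt(-2 - 2))) = -54*(1/649 + (56 - 14*I)) = -54*(36345/649 - 14*I) = -1962630/649 + 756*I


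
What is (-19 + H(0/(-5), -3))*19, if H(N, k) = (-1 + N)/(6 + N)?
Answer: -2185/6 ≈ -364.17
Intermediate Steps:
H(N, k) = (-1 + N)/(6 + N)
(-19 + H(0/(-5), -3))*19 = (-19 + (-1 + 0/(-5))/(6 + 0/(-5)))*19 = (-19 + (-1 + 0*(-1/5))/(6 + 0*(-1/5)))*19 = (-19 + (-1 + 0)/(6 + 0))*19 = (-19 - 1/6)*19 = -115/6*19 = -2185/6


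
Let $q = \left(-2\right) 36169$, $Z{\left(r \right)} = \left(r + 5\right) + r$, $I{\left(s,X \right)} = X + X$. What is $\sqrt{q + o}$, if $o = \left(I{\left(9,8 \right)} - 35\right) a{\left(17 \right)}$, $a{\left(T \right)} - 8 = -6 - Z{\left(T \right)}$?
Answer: $i \sqrt{71635} \approx 267.65 i$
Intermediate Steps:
$I{\left(s,X \right)} = 2 X$
$Z{\left(r \right)} = 5 + 2 r$ ($Z{\left(r \right)} = \left(5 + r\right) + r = 5 + 2 r$)
$a{\left(T \right)} = -3 - 2 T$ ($a{\left(T \right)} = 8 - \left(11 + 2 T\right) = -3 - 2 T$)
$o = 703$ ($o = \left(2 \cdot 8 - 35\right) \left(-3 - 34\right) = \left(16 - 35\right) \left(-3 - 34\right) = \left(-19\right) \left(-37\right) = 703$)
$q = -72338$
$\sqrt{q + o} = \sqrt{-72338 + 703} = \sqrt{-71635} = i \sqrt{71635}$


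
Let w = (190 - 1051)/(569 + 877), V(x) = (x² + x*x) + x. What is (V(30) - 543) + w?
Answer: 620047/482 ≈ 1286.4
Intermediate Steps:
V(x) = x + 2*x² (V(x) = (x² + x²) + x = 2*x² + x = x + 2*x²)
w = -287/482 (w = -861/1446 = -861*1/1446 = -287/482 ≈ -0.59544)
(V(30) - 543) + w = (30*(1 + 2*30) - 543) - 287/482 = (30*(1 + 60) - 543) - 287/482 = (30*61 - 543) - 287/482 = (1830 - 543) - 287/482 = 1287 - 287/482 = 620047/482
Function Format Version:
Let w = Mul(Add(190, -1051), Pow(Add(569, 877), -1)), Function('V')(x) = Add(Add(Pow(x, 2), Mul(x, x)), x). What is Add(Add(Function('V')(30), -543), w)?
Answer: Rational(620047, 482) ≈ 1286.4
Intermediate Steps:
Function('V')(x) = Add(x, Mul(2, Pow(x, 2))) (Function('V')(x) = Add(Add(Pow(x, 2), Pow(x, 2)), x) = Add(Mul(2, Pow(x, 2)), x) = Add(x, Mul(2, Pow(x, 2))))
w = Rational(-287, 482) (w = Mul(-861, Pow(1446, -1)) = Mul(-861, Rational(1, 1446)) = Rational(-287, 482) ≈ -0.59544)
Add(Add(Function('V')(30), -543), w) = Add(Add(Mul(30, Add(1, Mul(2, 30))), -543), Rational(-287, 482)) = Add(Add(Mul(30, Add(1, 60)), -543), Rational(-287, 482)) = Add(Add(Mul(30, 61), -543), Rational(-287, 482)) = Add(Add(1830, -543), Rational(-287, 482)) = Add(1287, Rational(-287, 482)) = Rational(620047, 482)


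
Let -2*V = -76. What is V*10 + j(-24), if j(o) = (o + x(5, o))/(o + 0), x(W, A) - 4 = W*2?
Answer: 4565/12 ≈ 380.42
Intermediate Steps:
V = 38 (V = -1/2*(-76) = 38)
x(W, A) = 4 + 2*W (x(W, A) = 4 + W*2 = 4 + 2*W)
j(o) = (14 + o)/o (j(o) = (o + (4 + 2*5))/(o + 0) = (o + (4 + 10))/o = (o + 14)/o = (14 + o)/o)
V*10 + j(-24) = 38*10 + (14 - 24)/(-24) = 380 - 1/24*(-10) = 380 + 5/12 = 4565/12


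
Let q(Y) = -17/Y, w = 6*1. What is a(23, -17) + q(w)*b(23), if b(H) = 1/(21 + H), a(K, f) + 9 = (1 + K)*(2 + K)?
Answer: 156007/264 ≈ 590.94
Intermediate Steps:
w = 6
a(K, f) = -9 + (1 + K)*(2 + K)
a(23, -17) + q(w)*b(23) = (-7 + 23² + 3*23) + (-17/6)/(21 + 23) = (-7 + 529 + 69) - 17*⅙/44 = 591 - 17/6*1/44 = 591 - 17/264 = 156007/264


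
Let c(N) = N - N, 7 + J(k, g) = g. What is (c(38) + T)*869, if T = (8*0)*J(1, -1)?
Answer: 0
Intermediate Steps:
J(k, g) = -7 + g
c(N) = 0
T = 0 (T = (8*0)*(-7 - 1) = 0*(-8) = 0)
(c(38) + T)*869 = (0 + 0)*869 = 0*869 = 0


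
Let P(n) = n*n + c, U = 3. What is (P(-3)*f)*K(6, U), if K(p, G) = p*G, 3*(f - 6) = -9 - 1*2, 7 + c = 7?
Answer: 378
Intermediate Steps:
c = 0 (c = -7 + 7 = 0)
P(n) = n² (P(n) = n*n + 0 = n² + 0 = n²)
f = 7/3 (f = 6 + (-9 - 1*2)/3 = 6 + (-9 - 2)/3 = 6 + (⅓)*(-11) = 6 - 11/3 = 7/3 ≈ 2.3333)
K(p, G) = G*p
(P(-3)*f)*K(6, U) = ((-3)²*(7/3))*(3*6) = (9*(7/3))*18 = 21*18 = 378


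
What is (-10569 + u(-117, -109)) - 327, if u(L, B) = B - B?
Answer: -10896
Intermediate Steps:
u(L, B) = 0
(-10569 + u(-117, -109)) - 327 = (-10569 + 0) - 327 = -10569 - 327 = -10896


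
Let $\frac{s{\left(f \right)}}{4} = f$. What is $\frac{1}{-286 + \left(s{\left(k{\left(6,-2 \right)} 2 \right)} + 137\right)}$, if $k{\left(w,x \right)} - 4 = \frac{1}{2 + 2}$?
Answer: $- \frac{1}{115} \approx -0.0086956$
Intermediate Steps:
$k{\left(w,x \right)} = \frac{17}{4}$ ($k{\left(w,x \right)} = 4 + \frac{1}{2 + 2} = 4 + \frac{1}{4} = \frac{17}{4}$)
$s{\left(f \right)} = 4 f$
$\frac{1}{-286 + \left(s{\left(k{\left(6,-2 \right)} 2 \right)} + 137\right)} = \frac{1}{-286 + \left(4 \cdot \frac{17}{4} \cdot 2 + 137\right)} = \frac{1}{-286 + \left(4 \cdot \frac{17}{2} + 137\right)} = \frac{1}{-286 + \left(34 + 137\right)} = \frac{1}{-286 + 171} = \frac{1}{-115} = - \frac{1}{115}$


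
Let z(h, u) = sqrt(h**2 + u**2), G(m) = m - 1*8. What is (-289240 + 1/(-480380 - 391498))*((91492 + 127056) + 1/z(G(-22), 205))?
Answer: -27556935072594554/435939 - 252181992721*sqrt(1717)/7485072630 ≈ -6.3213e+10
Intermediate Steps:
G(m) = -8 + m (G(m) = m - 8 = -8 + m)
(-289240 + 1/(-480380 - 391498))*((91492 + 127056) + 1/z(G(-22), 205)) = (-289240 + 1/(-480380 - 391498))*((91492 + 127056) + 1/(sqrt((-8 - 22)**2 + 205**2))) = (-289240 + 1/(-871878))*(218548 + 1/(sqrt((-30)**2 + 42025))) = (-289240 - 1/871878)*(218548 + 1/(sqrt(900 + 42025))) = -252181992721*(218548 + 1/(sqrt(42925)))/871878 = -252181992721*(218548 + 1/(5*sqrt(1717)))/871878 = -252181992721*(218548 + sqrt(1717)/8585)/871878 = -27556935072594554/435939 - 252181992721*sqrt(1717)/7485072630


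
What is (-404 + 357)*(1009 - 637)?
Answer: -17484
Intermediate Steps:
(-404 + 357)*(1009 - 637) = -47*372 = -17484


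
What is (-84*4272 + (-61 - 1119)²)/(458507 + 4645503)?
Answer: 516776/2552005 ≈ 0.20250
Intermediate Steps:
(-84*4272 + (-61 - 1119)²)/(458507 + 4645503) = (-358848 + (-1180)²)/5104010 = (-358848 + 1392400)*(1/5104010) = 1033552*(1/5104010) = 516776/2552005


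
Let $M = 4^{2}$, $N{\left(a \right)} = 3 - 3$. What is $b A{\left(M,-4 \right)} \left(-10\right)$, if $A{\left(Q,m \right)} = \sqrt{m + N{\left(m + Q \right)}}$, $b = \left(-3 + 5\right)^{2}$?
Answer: $- 80 i \approx - 80.0 i$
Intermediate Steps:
$N{\left(a \right)} = 0$
$M = 16$
$b = 4$ ($b = 2^{2} = 4$)
$A{\left(Q,m \right)} = \sqrt{m}$ ($A{\left(Q,m \right)} = \sqrt{m + 0} = \sqrt{m}$)
$b A{\left(M,-4 \right)} \left(-10\right) = 4 \sqrt{-4} \left(-10\right) = 4 \cdot 2 i \left(-10\right) = 8 i \left(-10\right) = - 80 i$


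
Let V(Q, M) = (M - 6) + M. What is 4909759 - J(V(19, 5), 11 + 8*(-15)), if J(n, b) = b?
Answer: 4909868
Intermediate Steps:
V(Q, M) = -6 + 2*M (V(Q, M) = (-6 + M) + M = -6 + 2*M)
4909759 - J(V(19, 5), 11 + 8*(-15)) = 4909759 - (11 + 8*(-15)) = 4909759 - (11 - 120) = 4909759 - 1*(-109) = 4909759 + 109 = 4909868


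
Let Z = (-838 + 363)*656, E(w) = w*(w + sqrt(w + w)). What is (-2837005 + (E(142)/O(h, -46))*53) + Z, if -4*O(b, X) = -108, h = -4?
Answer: -83943643/27 + 15052*sqrt(71)/27 ≈ -3.1043e+6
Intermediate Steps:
O(b, X) = 27 (O(b, X) = -1/4*(-108) = 27)
E(w) = w*(w + sqrt(2)*sqrt(w)) (E(w) = w*(w + sqrt(2*w)) = w*(w + sqrt(2)*sqrt(w)))
Z = -311600 (Z = -475*656 = -311600)
(-2837005 + (E(142)/O(h, -46))*53) + Z = (-2837005 + ((142**2 + sqrt(2)*142**(3/2))/27)*53) - 311600 = (-2837005 + ((20164 + sqrt(2)*(142*sqrt(142)))*(1/27))*53) - 311600 = (-2837005 + ((20164 + 284*sqrt(71))*(1/27))*53) - 311600 = (-2837005 + (20164/27 + 284*sqrt(71)/27)*53) - 311600 = (-2837005 + (1068692/27 + 15052*sqrt(71)/27)) - 311600 = (-75530443/27 + 15052*sqrt(71)/27) - 311600 = -83943643/27 + 15052*sqrt(71)/27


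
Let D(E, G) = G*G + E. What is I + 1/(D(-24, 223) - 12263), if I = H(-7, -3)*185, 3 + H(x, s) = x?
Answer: -69267699/37442 ≈ -1850.0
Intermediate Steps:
D(E, G) = E + G² (D(E, G) = G² + E = E + G²)
H(x, s) = -3 + x
I = -1850 (I = (-3 - 7)*185 = -10*185 = -1850)
I + 1/(D(-24, 223) - 12263) = -1850 + 1/((-24 + 223²) - 12263) = -1850 + 1/((-24 + 49729) - 12263) = -1850 + 1/(49705 - 12263) = -1850 + 1/37442 = -69267699/37442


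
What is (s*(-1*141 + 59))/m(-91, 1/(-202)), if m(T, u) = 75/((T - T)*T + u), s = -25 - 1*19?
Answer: -1804/7575 ≈ -0.23815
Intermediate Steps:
s = -44 (s = -25 - 19 = -44)
m(T, u) = 75/u (m(T, u) = 75/(0*T + u) = 75/(0 + u) = 75/u)
(s*(-1*141 + 59))/m(-91, 1/(-202)) = (-44*(-1*141 + 59))/((75/(1/(-202)))) = (-44*(-141 + 59))/((75/(-1/202))) = (-44*(-82))/((75*(-202))) = 3608/(-15150) = 3608*(-1/15150) = -1804/7575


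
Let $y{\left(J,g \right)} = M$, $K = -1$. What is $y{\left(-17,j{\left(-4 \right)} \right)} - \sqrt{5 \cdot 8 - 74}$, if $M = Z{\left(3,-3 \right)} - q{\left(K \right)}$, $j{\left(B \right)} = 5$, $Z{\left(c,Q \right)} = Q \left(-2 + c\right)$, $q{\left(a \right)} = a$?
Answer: $-2 - i \sqrt{34} \approx -2.0 - 5.831 i$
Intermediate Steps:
$M = -2$ ($M = - 3 \left(-2 + 3\right) - -1 = \left(-3\right) 1 + 1 = -3 + 1 = -2$)
$y{\left(J,g \right)} = -2$
$y{\left(-17,j{\left(-4 \right)} \right)} - \sqrt{5 \cdot 8 - 74} = -2 - \sqrt{5 \cdot 8 - 74} = -2 - \sqrt{40 - 74} = -2 - \sqrt{-34} = -2 - i \sqrt{34}$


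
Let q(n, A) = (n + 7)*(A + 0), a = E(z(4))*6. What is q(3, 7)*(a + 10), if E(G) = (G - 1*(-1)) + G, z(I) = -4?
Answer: -2240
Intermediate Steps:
E(G) = 1 + 2*G (E(G) = (G + 1) + G = (1 + G) + G = 1 + 2*G)
a = -42 (a = (1 + 2*(-4))*6 = (1 - 8)*6 = -7*6 = -42)
q(n, A) = A*(7 + n) (q(n, A) = (7 + n)*A = A*(7 + n))
q(3, 7)*(a + 10) = (7*(7 + 3))*(-42 + 10) = (7*10)*(-32) = 70*(-32) = -2240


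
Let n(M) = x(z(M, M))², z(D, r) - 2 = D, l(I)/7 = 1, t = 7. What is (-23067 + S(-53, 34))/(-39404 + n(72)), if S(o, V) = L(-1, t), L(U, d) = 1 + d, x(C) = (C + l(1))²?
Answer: -23059/43007317 ≈ -0.00053616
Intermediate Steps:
l(I) = 7 (l(I) = 7*1 = 7)
z(D, r) = 2 + D
x(C) = (7 + C)² (x(C) = (C + 7)² = (7 + C)²)
n(M) = (9 + M)⁴ (n(M) = ((7 + (2 + M))²)² = ((9 + M)²)² = (9 + M)⁴)
S(o, V) = 8 (S(o, V) = 1 + 7 = 8)
(-23067 + S(-53, 34))/(-39404 + n(72)) = (-23067 + 8)/(-39404 + (9 + 72)⁴) = -23059/(-39404 + 81⁴) = -23059/(-39404 + 43046721) = -23059/43007317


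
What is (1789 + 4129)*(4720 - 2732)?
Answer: 11764984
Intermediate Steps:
(1789 + 4129)*(4720 - 2732) = 5918*1988 = 11764984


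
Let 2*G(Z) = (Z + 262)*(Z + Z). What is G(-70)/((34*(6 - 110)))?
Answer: 840/221 ≈ 3.8009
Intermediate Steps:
G(Z) = Z*(262 + Z) (G(Z) = ((Z + 262)*(Z + Z))/2 = ((262 + Z)*(2*Z))/2 = (2*Z*(262 + Z))/2 = Z*(262 + Z))
G(-70)/((34*(6 - 110))) = (-70*(262 - 70))/((34*(6 - 110))) = (-70*192)/((34*(-104))) = -13440/(-3536) = -13440*(-1/3536) = 840/221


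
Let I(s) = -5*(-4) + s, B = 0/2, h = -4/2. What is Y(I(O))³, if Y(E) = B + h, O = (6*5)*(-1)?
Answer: -8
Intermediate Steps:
h = -2 (h = -4*½ = -2)
B = 0 (B = 0*(½) = 0)
O = -30 (O = 30*(-1) = -30)
I(s) = 20 + s
Y(E) = -2 (Y(E) = 0 - 2 = -2)
Y(I(O))³ = (-2)³ = -8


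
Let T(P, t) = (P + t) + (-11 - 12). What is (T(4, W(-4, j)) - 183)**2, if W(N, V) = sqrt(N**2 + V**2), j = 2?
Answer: 40824 - 808*sqrt(5) ≈ 39017.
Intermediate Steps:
T(P, t) = -23 + P + t (T(P, t) = (P + t) - 23 = -23 + P + t)
(T(4, W(-4, j)) - 183)**2 = ((-23 + 4 + sqrt((-4)**2 + 2**2)) - 183)**2 = ((-23 + 4 + sqrt(16 + 4)) - 183)**2 = ((-23 + 4 + sqrt(20)) - 183)**2 = ((-23 + 4 + 2*sqrt(5)) - 183)**2 = ((-19 + 2*sqrt(5)) - 183)**2 = (-202 + 2*sqrt(5))**2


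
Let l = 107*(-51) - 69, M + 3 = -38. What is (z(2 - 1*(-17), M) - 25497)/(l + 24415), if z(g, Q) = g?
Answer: -25478/18889 ≈ -1.3488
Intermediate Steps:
M = -41 (M = -3 - 38 = -41)
l = -5526 (l = -5457 - 69 = -5526)
(z(2 - 1*(-17), M) - 25497)/(l + 24415) = ((2 - 1*(-17)) - 25497)/(-5526 + 24415) = ((2 + 17) - 25497)/18889 = (19 - 25497)*(1/18889) = -25478*1/18889 = -25478/18889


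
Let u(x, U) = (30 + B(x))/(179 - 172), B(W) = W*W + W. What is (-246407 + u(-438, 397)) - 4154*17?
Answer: -289677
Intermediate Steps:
B(W) = W + W² (B(W) = W² + W = W + W²)
u(x, U) = 30/7 + x*(1 + x)/7 (u(x, U) = (30 + x*(1 + x))/(179 - 172) = (30 + x*(1 + x))/7 = (30 + x*(1 + x))*(⅐) = 30/7 + x*(1 + x)/7)
(-246407 + u(-438, 397)) - 4154*17 = (-246407 + (30/7 + (⅐)*(-438)*(1 - 438))) - 4154*17 = (-246407 + (30/7 + (⅐)*(-438)*(-437))) - 70618 = (-246407 + (30/7 + 191406/7)) - 70618 = (-246407 + 27348) - 70618 = -219059 - 70618 = -289677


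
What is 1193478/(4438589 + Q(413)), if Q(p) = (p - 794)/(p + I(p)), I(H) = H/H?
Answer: 14972724/55684105 ≈ 0.26889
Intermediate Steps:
I(H) = 1
Q(p) = (-794 + p)/(1 + p) (Q(p) = (p - 794)/(p + 1) = (-794 + p)/(1 + p))
1193478/(4438589 + Q(413)) = 1193478/(4438589 + (-794 + 413)/(1 + 413)) = 1193478/(4438589 - 381/414) = 1193478/(4438589 + (1/414)*(-381)) = 1193478/(4438589 - 127/138) = 1193478/(612525155/138) = 1193478*(138/612525155) = 14972724/55684105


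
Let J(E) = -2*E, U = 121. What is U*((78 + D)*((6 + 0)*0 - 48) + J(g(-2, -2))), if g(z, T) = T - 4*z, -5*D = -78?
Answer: -2725404/5 ≈ -5.4508e+5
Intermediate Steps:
D = 78/5 (D = -⅕*(-78) = 78/5 ≈ 15.600)
U*((78 + D)*((6 + 0)*0 - 48) + J(g(-2, -2))) = 121*((78 + 78/5)*((6 + 0)*0 - 48) - 2*(-2 - 4*(-2))) = 121*(468*(6*0 - 48)/5 - 2*(-2 + 8)) = 121*(468*(0 - 48)/5 - 2*6) = 121*((468/5)*(-48) - 12) = 121*(-22464/5 - 12) = 121*(-22524/5) = -2725404/5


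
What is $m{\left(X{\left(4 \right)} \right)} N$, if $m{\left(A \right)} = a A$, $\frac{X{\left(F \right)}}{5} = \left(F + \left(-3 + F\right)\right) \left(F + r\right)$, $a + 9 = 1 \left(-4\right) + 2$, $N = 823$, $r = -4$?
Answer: $0$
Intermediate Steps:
$a = -11$ ($a = -9 + \left(1 \left(-4\right) + 2\right) = -9 + \left(-4 + 2\right) = -9 - 2 = -11$)
$X{\left(F \right)} = 5 \left(-4 + F\right) \left(-3 + 2 F\right)$ ($X{\left(F \right)} = 5 \left(F + \left(-3 + F\right)\right) \left(F - 4\right) = 5 \left(-3 + 2 F\right) \left(-4 + F\right) = 5 \left(-4 + F\right) \left(-3 + 2 F\right)$)
$m{\left(A \right)} = - 11 A$
$m{\left(X{\left(4 \right)} \right)} N = - 11 \left(60 - 220 + 10 \cdot 4^{2}\right) 823 = - 11 \left(60 - 220 + 10 \cdot 16\right) 823 = - 11 \left(60 - 220 + 160\right) 823 = \left(-11\right) 0 \cdot 823 = 0 \cdot 823 = 0$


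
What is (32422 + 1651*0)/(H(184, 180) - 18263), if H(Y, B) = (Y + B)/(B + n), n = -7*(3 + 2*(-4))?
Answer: -6970730/3926181 ≈ -1.7754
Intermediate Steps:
n = 35 (n = -7*(3 - 8) = -7*(-5) = 35)
H(Y, B) = (B + Y)/(35 + B) (H(Y, B) = (Y + B)/(B + 35) = (B + Y)/(35 + B))
(32422 + 1651*0)/(H(184, 180) - 18263) = (32422 + 1651*0)/((180 + 184)/(35 + 180) - 18263) = (32422 + 0)/(364/215 - 18263) = 32422/((1/215)*364 - 18263) = 32422/(364/215 - 18263) = 32422/(-3926181/215) = 32422*(-215/3926181) = -6970730/3926181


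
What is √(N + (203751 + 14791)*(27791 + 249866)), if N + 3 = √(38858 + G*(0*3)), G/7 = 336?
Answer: √(60679716091 + √38858) ≈ 2.4633e+5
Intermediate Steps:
G = 2352 (G = 7*336 = 2352)
N = -3 + √38858 (N = -3 + √(38858 + 2352*(0*3)) = -3 + √(38858 + 2352*0) = -3 + √(38858 + 0) = -3 + √38858 ≈ 194.12)
√(N + (203751 + 14791)*(27791 + 249866)) = √((-3 + √38858) + (203751 + 14791)*(27791 + 249866)) = √((-3 + √38858) + 218542*277657) = √((-3 + √38858) + 60679716094) = √(60679716091 + √38858)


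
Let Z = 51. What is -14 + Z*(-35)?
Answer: -1799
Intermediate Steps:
-14 + Z*(-35) = -14 + 51*(-35) = -14 - 1785 = -1799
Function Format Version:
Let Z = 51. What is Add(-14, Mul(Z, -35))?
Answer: -1799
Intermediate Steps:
Add(-14, Mul(Z, -35)) = Add(-14, Mul(51, -35)) = Add(-14, -1785) = -1799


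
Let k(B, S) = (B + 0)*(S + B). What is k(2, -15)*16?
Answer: -416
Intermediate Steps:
k(B, S) = B*(B + S)
k(2, -15)*16 = (2*(2 - 15))*16 = (2*(-13))*16 = -26*16 = -416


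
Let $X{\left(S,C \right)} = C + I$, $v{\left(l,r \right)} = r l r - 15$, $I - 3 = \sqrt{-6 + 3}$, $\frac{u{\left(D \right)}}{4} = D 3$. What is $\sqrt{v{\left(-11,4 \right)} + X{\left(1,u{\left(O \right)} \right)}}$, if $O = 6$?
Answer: $\sqrt{-116 + i \sqrt{3}} \approx 0.08041 + 10.771 i$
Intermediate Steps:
$u{\left(D \right)} = 12 D$ ($u{\left(D \right)} = 4 D 3 = 4 \cdot 3 D = 12 D$)
$I = 3 + i \sqrt{3}$ ($I = 3 + \sqrt{-6 + 3} = 3 + \sqrt{-3} = 3 + i \sqrt{3} \approx 3.0 + 1.732 i$)
$v{\left(l,r \right)} = -15 + l r^{2}$ ($v{\left(l,r \right)} = l r r - 15 = l r^{2} - 15 = -15 + l r^{2}$)
$X{\left(S,C \right)} = 3 + C + i \sqrt{3}$ ($X{\left(S,C \right)} = C + \left(3 + i \sqrt{3}\right) = 3 + C + i \sqrt{3}$)
$\sqrt{v{\left(-11,4 \right)} + X{\left(1,u{\left(O \right)} \right)}} = \sqrt{\left(-15 - 11 \cdot 4^{2}\right) + \left(3 + 12 \cdot 6 + i \sqrt{3}\right)} = \sqrt{\left(-15 - 176\right) + \left(3 + 72 + i \sqrt{3}\right)} = \sqrt{\left(-15 - 176\right) + \left(75 + i \sqrt{3}\right)} = \sqrt{-191 + \left(75 + i \sqrt{3}\right)} = \sqrt{-116 + i \sqrt{3}}$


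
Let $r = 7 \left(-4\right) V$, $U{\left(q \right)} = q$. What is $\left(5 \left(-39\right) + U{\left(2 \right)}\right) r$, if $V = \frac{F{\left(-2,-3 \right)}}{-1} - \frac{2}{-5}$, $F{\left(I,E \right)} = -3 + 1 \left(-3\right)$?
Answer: $\frac{172928}{5} \approx 34586.0$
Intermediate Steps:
$F{\left(I,E \right)} = -6$ ($F{\left(I,E \right)} = -3 - 3 = -6$)
$V = \frac{32}{5}$ ($V = - \frac{6}{-1} - \frac{2}{-5} = \left(-6\right) \left(-1\right) - - \frac{2}{5} = 6 + \frac{2}{5} = \frac{32}{5} \approx 6.4$)
$r = - \frac{896}{5}$ ($r = 7 \left(-4\right) \frac{32}{5} = \left(-28\right) \frac{32}{5} = - \frac{896}{5} \approx -179.2$)
$\left(5 \left(-39\right) + U{\left(2 \right)}\right) r = \left(5 \left(-39\right) + 2\right) \left(- \frac{896}{5}\right) = \left(-195 + 2\right) \left(- \frac{896}{5}\right) = \left(-193\right) \left(- \frac{896}{5}\right) = \frac{172928}{5}$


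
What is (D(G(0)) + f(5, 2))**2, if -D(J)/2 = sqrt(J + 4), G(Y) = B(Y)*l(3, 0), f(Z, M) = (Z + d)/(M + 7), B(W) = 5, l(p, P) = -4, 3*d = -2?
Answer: (13 - 216*I)**2/729 ≈ -63.768 - 7.7037*I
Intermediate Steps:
d = -2/3 (d = (1/3)*(-2) = -2/3 ≈ -0.66667)
f(Z, M) = (-2/3 + Z)/(7 + M) (f(Z, M) = (Z - 2/3)/(M + 7) = (-2/3 + Z)/(7 + M))
G(Y) = -20 (G(Y) = 5*(-4) = -20)
D(J) = -2*sqrt(4 + J) (D(J) = -2*sqrt(J + 4) = -2*sqrt(4 + J))
(D(G(0)) + f(5, 2))**2 = (-2*sqrt(4 - 20) + (-2/3 + 5)/(7 + 2))**2 = (-8*I + (13/3)/9)**2 = (-8*I + (1/9)*(13/3))**2 = (-8*I + 13/27)**2 = (13/27 - 8*I)**2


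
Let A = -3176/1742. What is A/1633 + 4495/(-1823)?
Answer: -6396326709/2592931289 ≈ -2.4668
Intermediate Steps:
A = -1588/871 (A = -3176*1/1742 = -1588/871 ≈ -1.8232)
A/1633 + 4495/(-1823) = -1588/871/1633 + 4495/(-1823) = -1588/871*1/1633 + 4495*(-1/1823) = -1588/1422343 - 4495/1823 = -6396326709/2592931289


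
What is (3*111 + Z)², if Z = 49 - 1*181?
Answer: 40401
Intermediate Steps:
Z = -132 (Z = 49 - 181 = -132)
(3*111 + Z)² = (3*111 - 132)² = (333 - 132)² = 201² = 40401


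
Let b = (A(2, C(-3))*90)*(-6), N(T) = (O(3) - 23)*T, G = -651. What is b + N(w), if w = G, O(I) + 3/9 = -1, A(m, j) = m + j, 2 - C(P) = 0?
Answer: 13681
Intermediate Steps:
C(P) = 2 (C(P) = 2 - 1*0 = 2 + 0 = 2)
A(m, j) = j + m
O(I) = -4/3 (O(I) = -⅓ - 1 = -4/3)
w = -651
N(T) = -73*T/3 (N(T) = (-4/3 - 23)*T = -73*T/3)
b = -2160 (b = ((2 + 2)*90)*(-6) = (4*90)*(-6) = 360*(-6) = -2160)
b + N(w) = -2160 - 73/3*(-651) = -2160 + 15841 = 13681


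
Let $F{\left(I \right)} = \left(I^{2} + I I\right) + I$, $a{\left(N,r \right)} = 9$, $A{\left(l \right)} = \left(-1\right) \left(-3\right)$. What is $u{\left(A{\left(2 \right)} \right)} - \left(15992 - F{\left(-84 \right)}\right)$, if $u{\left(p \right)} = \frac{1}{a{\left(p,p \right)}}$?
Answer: $- \frac{17675}{9} \approx -1963.9$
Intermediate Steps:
$A{\left(l \right)} = 3$
$F{\left(I \right)} = I + 2 I^{2}$ ($F{\left(I \right)} = \left(I^{2} + I^{2}\right) + I = 2 I^{2} + I = I + 2 I^{2}$)
$u{\left(p \right)} = \frac{1}{9}$
$u{\left(A{\left(2 \right)} \right)} - \left(15992 - F{\left(-84 \right)}\right) = \frac{1}{9} - \left(15992 - - 84 \left(1 + 2 \left(-84\right)\right)\right) = \frac{1}{9} - \left(15992 - - 84 \left(1 - 168\right)\right) = \frac{1}{9} - \left(15992 - \left(-84\right) \left(-167\right)\right) = \frac{1}{9} - \left(15992 - 14028\right) = \frac{1}{9} - 1964 = - \frac{17675}{9}$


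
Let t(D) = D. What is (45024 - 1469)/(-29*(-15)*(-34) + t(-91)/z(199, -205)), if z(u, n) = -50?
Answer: -2177750/739409 ≈ -2.9453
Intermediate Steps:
(45024 - 1469)/(-29*(-15)*(-34) + t(-91)/z(199, -205)) = (45024 - 1469)/(-29*(-15)*(-34) - 91/(-50)) = 43555/(435*(-34) - 91*(-1/50)) = 43555/(-14790 + 91/50) = 43555/(-739409/50) = 43555*(-50/739409) = -2177750/739409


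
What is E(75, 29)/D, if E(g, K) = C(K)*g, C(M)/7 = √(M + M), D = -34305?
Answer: -35*√58/2287 ≈ -0.11655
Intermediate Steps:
C(M) = 7*√2*√M (C(M) = 7*√(M + M) = 7*√(2*M) = 7*(√2*√M) = 7*√2*√M)
E(g, K) = 7*g*√2*√K (E(g, K) = (7*√2*√K)*g = 7*g*√2*√K)
E(75, 29)/D = (7*75*√2*√29)/(-34305) = (525*√58)*(-1/34305) = -35*√58/2287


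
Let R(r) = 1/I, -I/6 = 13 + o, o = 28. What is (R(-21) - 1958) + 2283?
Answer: 79949/246 ≈ 325.00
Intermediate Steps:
I = -246 (I = -6*(13 + 28) = -6*41 = -246)
R(r) = -1/246 (R(r) = 1/(-246) = -1/246)
(R(-21) - 1958) + 2283 = (-1/246 - 1958) + 2283 = -481669/246 + 2283 = 79949/246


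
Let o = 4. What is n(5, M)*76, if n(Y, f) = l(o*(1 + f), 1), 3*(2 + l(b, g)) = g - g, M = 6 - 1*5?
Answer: -152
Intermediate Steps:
M = 1 (M = 6 - 5 = 1)
l(b, g) = -2 (l(b, g) = -2 + (g - g)/3 = -2 + (⅓)*0 = -2 + 0 = -2)
n(Y, f) = -2
n(5, M)*76 = -2*76 = -152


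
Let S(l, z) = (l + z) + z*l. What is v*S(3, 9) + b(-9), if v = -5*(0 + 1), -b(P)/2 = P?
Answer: -177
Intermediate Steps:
S(l, z) = l + z + l*z (S(l, z) = (l + z) + l*z = l + z + l*z)
b(P) = -2*P
v = -5 (v = -5*1 = -5)
v*S(3, 9) + b(-9) = -5*(3 + 9 + 3*9) - 2*(-9) = -5*(3 + 9 + 27) + 18 = -5*39 + 18 = -195 + 18 = -177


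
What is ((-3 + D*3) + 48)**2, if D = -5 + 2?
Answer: 1296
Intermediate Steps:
D = -3
((-3 + D*3) + 48)**2 = ((-3 - 3*3) + 48)**2 = ((-3 - 9) + 48)**2 = (-12 + 48)**2 = 36**2 = 1296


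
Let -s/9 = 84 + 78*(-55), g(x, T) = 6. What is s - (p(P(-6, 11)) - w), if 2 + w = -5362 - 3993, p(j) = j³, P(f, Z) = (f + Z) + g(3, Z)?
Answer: 27166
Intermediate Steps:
P(f, Z) = 6 + Z + f (P(f, Z) = (f + Z) + 6 = (Z + f) + 6 = 6 + Z + f)
s = 37854 (s = -9*(84 + 78*(-55)) = -9*(84 - 4290) = -9*(-4206) = 37854)
w = -9357 (w = -2 + (-5362 - 3993) = -2 - 9355 = -9357)
s - (p(P(-6, 11)) - w) = 37854 - ((6 + 11 - 6)³ - 1*(-9357)) = 37854 - (11³ + 9357) = 37854 - (1331 + 9357) = 37854 - 1*10688 = 37854 - 10688 = 27166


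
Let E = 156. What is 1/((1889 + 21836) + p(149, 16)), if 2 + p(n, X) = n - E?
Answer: 1/23716 ≈ 4.2166e-5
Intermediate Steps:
p(n, X) = -158 + n (p(n, X) = -2 + (n - 1*156) = -2 + (n - 156) = -2 + (-156 + n) = -158 + n)
1/((1889 + 21836) + p(149, 16)) = 1/((1889 + 21836) + (-158 + 149)) = 1/(23725 - 9) = 1/23716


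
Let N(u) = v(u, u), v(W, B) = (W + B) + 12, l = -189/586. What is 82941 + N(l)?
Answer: 24305040/293 ≈ 82952.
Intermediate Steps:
l = -189/586 (l = -189*1/586 = -189/586 ≈ -0.32253)
v(W, B) = 12 + B + W (v(W, B) = (B + W) + 12 = 12 + B + W)
N(u) = 12 + 2*u (N(u) = 12 + u + u = 12 + 2*u)
82941 + N(l) = 82941 + (12 + 2*(-189/586)) = 82941 + (12 - 189/293) = 82941 + 3327/293 = 24305040/293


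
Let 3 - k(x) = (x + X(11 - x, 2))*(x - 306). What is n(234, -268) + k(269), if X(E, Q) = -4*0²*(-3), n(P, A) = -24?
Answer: 9932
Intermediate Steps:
X(E, Q) = 0 (X(E, Q) = -4*0*(-3) = 0*(-3) = 0)
k(x) = 3 - x*(-306 + x) (k(x) = 3 - (x + 0)*(x - 306) = 3 - x*(-306 + x))
n(234, -268) + k(269) = -24 + (3 - 1*269² + 306*269) = -24 + (3 - 1*72361 + 82314) = -24 + (3 - 72361 + 82314) = -24 + 9956 = 9932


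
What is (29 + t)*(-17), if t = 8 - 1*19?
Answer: -306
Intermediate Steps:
t = -11 (t = 8 - 19 = -11)
(29 + t)*(-17) = (29 - 11)*(-17) = 18*(-17) = -306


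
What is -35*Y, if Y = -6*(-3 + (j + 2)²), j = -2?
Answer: -630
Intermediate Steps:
Y = 18 (Y = -6*(-3 + (-2 + 2)²) = -6*(-3 + 0²) = -6*(-3 + 0) = -6*(-3) = 18)
-35*Y = -35*18 = -630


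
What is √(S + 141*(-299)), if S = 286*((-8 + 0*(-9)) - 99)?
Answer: I*√72761 ≈ 269.74*I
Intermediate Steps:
S = -30602 (S = 286*((-8 + 0) - 99) = 286*(-8 - 99) = 286*(-107) = -30602)
√(S + 141*(-299)) = √(-30602 + 141*(-299)) = √(-30602 - 42159) = √(-72761) = I*√72761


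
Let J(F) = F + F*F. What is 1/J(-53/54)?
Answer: -2916/53 ≈ -55.019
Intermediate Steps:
J(F) = F + F²
1/J(-53/54) = 1/((-53/54)*(1 - 53/54)) = 1/((-53*1/54)*(1 - 53*1/54)) = 1/(-53*(1 - 53/54)/54) = 1/(-53/54*1/54) = 1/(-53/2916) = -2916/53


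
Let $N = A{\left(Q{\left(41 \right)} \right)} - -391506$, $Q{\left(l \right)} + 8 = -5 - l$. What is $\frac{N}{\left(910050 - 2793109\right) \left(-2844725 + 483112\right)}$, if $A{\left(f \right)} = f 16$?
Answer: $\frac{390642}{4447056614167} \approx 8.7843 \cdot 10^{-8}$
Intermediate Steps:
$Q{\left(l \right)} = -13 - l$ ($Q{\left(l \right)} = -8 - \left(5 + l\right) = -13 - l$)
$A{\left(f \right)} = 16 f$
$N = 390642$ ($N = 16 \left(-13 - 41\right) - -391506 = 16 \left(-13 - 41\right) + 391506 = 16 \left(-54\right) + 391506 = -864 + 391506 = 390642$)
$\frac{N}{\left(910050 - 2793109\right) \left(-2844725 + 483112\right)} = \frac{390642}{\left(910050 - 2793109\right) \left(-2844725 + 483112\right)} = \frac{390642}{\left(-1883059\right) \left(-2361613\right)} = \frac{390642}{4447056614167}$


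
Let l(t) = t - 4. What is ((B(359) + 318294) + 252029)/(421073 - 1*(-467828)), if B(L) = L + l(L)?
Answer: 571037/888901 ≈ 0.64241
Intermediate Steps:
l(t) = -4 + t
B(L) = -4 + 2*L (B(L) = L + (-4 + L) = -4 + 2*L)
((B(359) + 318294) + 252029)/(421073 - 1*(-467828)) = (((-4 + 2*359) + 318294) + 252029)/(421073 - 1*(-467828)) = (((-4 + 718) + 318294) + 252029)/(421073 + 467828) = ((714 + 318294) + 252029)/888901 = (319008 + 252029)*(1/888901) = 571037*(1/888901) = 571037/888901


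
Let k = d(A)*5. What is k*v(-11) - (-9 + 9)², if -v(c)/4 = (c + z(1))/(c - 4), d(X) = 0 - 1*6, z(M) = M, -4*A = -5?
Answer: 80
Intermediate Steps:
A = 5/4 (A = -¼*(-5) = 5/4 ≈ 1.2500)
d(X) = -6 (d(X) = 0 - 6 = -6)
v(c) = -4*(1 + c)/(-4 + c) (v(c) = -4*(c + 1)/(c - 4) = -4*(1 + c)/(-4 + c))
k = -30 (k = -6*5 = -30)
k*v(-11) - (-9 + 9)² = -120*(-1 - 1*(-11))/(-4 - 11) - (-9 + 9)² = -120*(-1 + 11)/(-15) - 1*0² = -120*(-1)*10/15 - 1*0 = -30*(-8/3) + 0 = 80 + 0 = 80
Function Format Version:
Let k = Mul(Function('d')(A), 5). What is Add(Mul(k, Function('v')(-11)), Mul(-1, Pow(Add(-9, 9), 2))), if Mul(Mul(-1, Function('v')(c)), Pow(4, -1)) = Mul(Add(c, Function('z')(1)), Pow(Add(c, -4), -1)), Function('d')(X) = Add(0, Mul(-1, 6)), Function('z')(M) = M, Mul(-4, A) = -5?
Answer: 80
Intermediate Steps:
A = Rational(5, 4) (A = Mul(Rational(-1, 4), -5) = Rational(5, 4) ≈ 1.2500)
Function('d')(X) = -6 (Function('d')(X) = Add(0, -6) = -6)
Function('v')(c) = Mul(-4, Pow(Add(-4, c), -1), Add(1, c)) (Function('v')(c) = Mul(-4, Mul(Add(c, 1), Pow(Add(c, -4), -1))) = Mul(-4, Mul(Add(1, c), Pow(Add(-4, c), -1))) = Mul(-4, Mul(Pow(Add(-4, c), -1), Add(1, c))) = Mul(-4, Pow(Add(-4, c), -1), Add(1, c)))
k = -30 (k = Mul(-6, 5) = -30)
Add(Mul(k, Function('v')(-11)), Mul(-1, Pow(Add(-9, 9), 2))) = Add(Mul(-30, Mul(4, Pow(Add(-4, -11), -1), Add(-1, Mul(-1, -11)))), Mul(-1, Pow(Add(-9, 9), 2))) = Add(Mul(-30, Mul(4, Pow(-15, -1), Add(-1, 11))), Mul(-1, Pow(0, 2))) = Add(Mul(-30, Mul(4, Rational(-1, 15), 10)), Mul(-1, 0)) = Add(Mul(-30, Rational(-8, 3)), 0) = Add(80, 0) = 80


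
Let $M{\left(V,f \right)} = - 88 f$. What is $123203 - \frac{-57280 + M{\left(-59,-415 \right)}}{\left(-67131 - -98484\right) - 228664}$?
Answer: $\frac{24309286373}{197311} \approx 1.232 \cdot 10^{5}$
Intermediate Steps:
$123203 - \frac{-57280 + M{\left(-59,-415 \right)}}{\left(-67131 - -98484\right) - 228664} = 123203 - \frac{-57280 - -36520}{\left(-67131 - -98484\right) - 228664} = 123203 - \frac{-57280 + 36520}{\left(-67131 + 98484\right) - 228664} = 123203 - - \frac{20760}{31353 - 228664} = 123203 - - \frac{20760}{-197311} = 123203 - \left(-20760\right) \left(- \frac{1}{197311}\right) = 123203 - \frac{20760}{197311} = \frac{24309286373}{197311}$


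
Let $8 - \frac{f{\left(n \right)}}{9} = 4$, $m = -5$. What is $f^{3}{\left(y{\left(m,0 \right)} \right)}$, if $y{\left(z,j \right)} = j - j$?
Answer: $46656$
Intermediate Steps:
$y{\left(z,j \right)} = 0$
$f{\left(n \right)} = 36$ ($f{\left(n \right)} = 72 - 36 = 36$)
$f^{3}{\left(y{\left(m,0 \right)} \right)} = 36^{3} = 46656$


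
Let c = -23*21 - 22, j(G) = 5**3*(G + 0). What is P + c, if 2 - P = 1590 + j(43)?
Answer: -7468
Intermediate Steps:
j(G) = 125*G
c = -505 (c = -483 - 22 = -505)
P = -6963 (P = 2 - (1590 + 125*43) = 2 - (1590 + 5375) = 2 - 1*6965 = 2 - 6965 = -6963)
P + c = -6963 - 505 = -7468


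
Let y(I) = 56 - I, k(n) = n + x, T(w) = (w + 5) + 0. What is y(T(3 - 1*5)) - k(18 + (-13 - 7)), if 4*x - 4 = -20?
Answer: 59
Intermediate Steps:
x = -4 (x = 1 + (¼)*(-20) = 1 - 5 = -4)
T(w) = 5 + w (T(w) = (5 + w) + 0 = 5 + w)
k(n) = -4 + n (k(n) = n - 4 = -4 + n)
y(T(3 - 1*5)) - k(18 + (-13 - 7)) = (56 - (5 + (3 - 1*5))) - (-4 + (18 + (-13 - 7))) = (56 - (5 + (3 - 5))) - (-4 + (18 - 20)) = (56 - (5 - 2)) - (-4 - 2) = (56 - 1*3) - 1*(-6) = (56 - 3) + 6 = 53 + 6 = 59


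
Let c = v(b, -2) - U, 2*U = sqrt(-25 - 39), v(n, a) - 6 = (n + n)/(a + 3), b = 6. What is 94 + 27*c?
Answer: 580 - 108*I ≈ 580.0 - 108.0*I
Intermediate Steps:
v(n, a) = 6 + 2*n/(3 + a) (v(n, a) = 6 + (n + n)/(a + 3) = 6 + (2*n)/(3 + a) = 6 + 2*n/(3 + a))
U = 4*I (U = sqrt(-25 - 39)/2 = sqrt(-64)/2 = (8*I)/2 = 4*I ≈ 4.0*I)
c = 18 - 4*I (c = 2*(9 + 6 + 3*(-2))/(3 - 2) - 4*I = 2*(9 + 6 - 6)/1 - 4*I = 2*1*9 - 4*I = 18 - 4*I ≈ 18.0 - 4.0*I)
94 + 27*c = 94 + 27*(18 - 4*I) = 94 + (486 - 108*I) = 580 - 108*I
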